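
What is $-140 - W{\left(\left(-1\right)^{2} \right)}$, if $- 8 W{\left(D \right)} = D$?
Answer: $- \frac{1119}{8} \approx -139.88$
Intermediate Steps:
$W{\left(D \right)} = - \frac{D}{8}$
$-140 - W{\left(\left(-1\right)^{2} \right)} = -140 - - \frac{\left(-1\right)^{2}}{8} = -140 - \left(- \frac{1}{8}\right) 1 = -140 - - \frac{1}{8} = -140 + \frac{1}{8} = - \frac{1119}{8}$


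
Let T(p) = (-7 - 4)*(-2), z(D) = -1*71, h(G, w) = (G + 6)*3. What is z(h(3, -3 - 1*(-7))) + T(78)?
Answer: -49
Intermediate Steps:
h(G, w) = 18 + 3*G (h(G, w) = (6 + G)*3 = 18 + 3*G)
z(D) = -71
T(p) = 22 (T(p) = -11*(-2) = 22)
z(h(3, -3 - 1*(-7))) + T(78) = -71 + 22 = -49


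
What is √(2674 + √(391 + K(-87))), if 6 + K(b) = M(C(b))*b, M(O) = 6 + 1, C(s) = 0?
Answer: √(2674 + 4*I*√14) ≈ 51.711 + 0.1447*I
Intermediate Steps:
M(O) = 7
K(b) = -6 + 7*b
√(2674 + √(391 + K(-87))) = √(2674 + √(391 + (-6 + 7*(-87)))) = √(2674 + √(391 + (-6 - 609))) = √(2674 + √(391 - 615)) = √(2674 + √(-224)) = √(2674 + 4*I*√14)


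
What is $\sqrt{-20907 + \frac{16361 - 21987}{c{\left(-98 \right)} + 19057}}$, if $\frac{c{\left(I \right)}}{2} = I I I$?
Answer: $\frac{i \sqrt{72588832366100901}}{1863327} \approx 144.59 i$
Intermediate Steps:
$c{\left(I \right)} = 2 I^{3}$ ($c{\left(I \right)} = 2 I I I = 2 I^{2} I = 2 I^{3}$)
$\sqrt{-20907 + \frac{16361 - 21987}{c{\left(-98 \right)} + 19057}} = \sqrt{-20907 + \frac{16361 - 21987}{2 \left(-98\right)^{3} + 19057}} = \sqrt{-20907 - \frac{5626}{2 \left(-941192\right) + 19057}} = \sqrt{-20907 - \frac{5626}{-1882384 + 19057}} = \sqrt{-20907 - \frac{5626}{-1863327}} = \sqrt{-20907 - - \frac{5626}{1863327}} = \sqrt{-20907 + \frac{5626}{1863327}} = \sqrt{- \frac{38956571963}{1863327}} = \frac{i \sqrt{72588832366100901}}{1863327}$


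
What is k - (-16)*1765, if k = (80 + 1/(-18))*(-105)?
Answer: 119075/6 ≈ 19846.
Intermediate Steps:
k = -50365/6 (k = (80 - 1/18)*(-105) = (1439/18)*(-105) = -50365/6 ≈ -8394.2)
k - (-16)*1765 = -50365/6 - (-16)*1765 = -50365/6 - 1*(-28240) = -50365/6 + 28240 = 119075/6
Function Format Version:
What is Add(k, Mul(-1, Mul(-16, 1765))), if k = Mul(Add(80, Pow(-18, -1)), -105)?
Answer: Rational(119075, 6) ≈ 19846.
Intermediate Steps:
k = Rational(-50365, 6) (k = Mul(Add(80, Rational(-1, 18)), -105) = Mul(Rational(1439, 18), -105) = Rational(-50365, 6) ≈ -8394.2)
Add(k, Mul(-1, Mul(-16, 1765))) = Add(Rational(-50365, 6), Mul(-1, Mul(-16, 1765))) = Add(Rational(-50365, 6), Mul(-1, -28240)) = Add(Rational(-50365, 6), 28240) = Rational(119075, 6)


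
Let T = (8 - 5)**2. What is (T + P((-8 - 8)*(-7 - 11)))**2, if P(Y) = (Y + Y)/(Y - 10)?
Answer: 2368521/19321 ≈ 122.59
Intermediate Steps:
P(Y) = 2*Y/(-10 + Y) (P(Y) = (2*Y)/(-10 + Y) = 2*Y/(-10 + Y))
T = 9 (T = 3**2 = 9)
(T + P((-8 - 8)*(-7 - 11)))**2 = (9 + 2*((-8 - 8)*(-7 - 11))/(-10 + (-8 - 8)*(-7 - 11)))**2 = (9 + 2*(-16*(-18))/(-10 - 16*(-18)))**2 = (9 + 2*288/(-10 + 288))**2 = (9 + 2*288/278)**2 = (9 + 2*288*(1/278))**2 = (9 + 288/139)**2 = (1539/139)**2 = 2368521/19321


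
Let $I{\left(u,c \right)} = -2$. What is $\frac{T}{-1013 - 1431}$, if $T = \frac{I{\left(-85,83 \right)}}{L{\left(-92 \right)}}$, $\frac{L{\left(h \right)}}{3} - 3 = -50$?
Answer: $- \frac{1}{172302} \approx -5.8038 \cdot 10^{-6}$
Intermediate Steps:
$L{\left(h \right)} = -141$ ($L{\left(h \right)} = 9 + 3 \left(-50\right) = 9 - 150 = -141$)
$T = \frac{2}{141}$ ($T = - \frac{2}{-141} = \left(-2\right) \left(- \frac{1}{141}\right) = \frac{2}{141} \approx 0.014184$)
$\frac{T}{-1013 - 1431} = \frac{2}{141 \left(-1013 - 1431\right)} = \frac{2}{141 \left(-2444\right)} = \frac{2}{141} \left(- \frac{1}{2444}\right) = - \frac{1}{172302}$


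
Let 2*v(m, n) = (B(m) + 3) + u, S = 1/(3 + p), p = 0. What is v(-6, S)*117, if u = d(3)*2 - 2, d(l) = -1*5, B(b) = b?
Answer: -1755/2 ≈ -877.50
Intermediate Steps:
d(l) = -5
S = ⅓ (S = 1/(3 + 0) = 1/3 = ⅓ ≈ 0.33333)
u = -12 (u = -5*2 - 2 = -10 - 2 = -12)
v(m, n) = -9/2 + m/2 (v(m, n) = ((m + 3) - 12)/2 = ((3 + m) - 12)/2 = (-9 + m)/2 = -9/2 + m/2)
v(-6, S)*117 = (-9/2 + (½)*(-6))*117 = (-9/2 - 3)*117 = -15/2*117 = -1755/2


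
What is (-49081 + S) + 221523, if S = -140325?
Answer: 32117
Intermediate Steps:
(-49081 + S) + 221523 = (-49081 - 140325) + 221523 = -189406 + 221523 = 32117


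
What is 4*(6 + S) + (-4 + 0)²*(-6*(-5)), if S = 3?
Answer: 516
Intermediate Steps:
4*(6 + S) + (-4 + 0)²*(-6*(-5)) = 4*(6 + 3) + (-4 + 0)²*(-6*(-5)) = 4*9 + (-4)²*30 = 36 + 16*30 = 36 + 480 = 516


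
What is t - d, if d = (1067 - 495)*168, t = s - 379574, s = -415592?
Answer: -891262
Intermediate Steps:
t = -795166 (t = -415592 - 379574 = -795166)
d = 96096 (d = 572*168 = 96096)
t - d = -795166 - 1*96096 = -795166 - 96096 = -891262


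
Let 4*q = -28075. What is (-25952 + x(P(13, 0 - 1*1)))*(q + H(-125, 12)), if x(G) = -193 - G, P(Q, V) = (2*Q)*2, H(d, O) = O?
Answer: 734223319/4 ≈ 1.8356e+8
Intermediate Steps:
q = -28075/4 (q = (1/4)*(-28075) = -28075/4 ≈ -7018.8)
P(Q, V) = 4*Q
(-25952 + x(P(13, 0 - 1*1)))*(q + H(-125, 12)) = (-25952 + (-193 - 4*13))*(-28075/4 + 12) = (-25952 + (-193 - 1*52))*(-28027/4) = (-25952 + (-193 - 52))*(-28027/4) = (-25952 - 245)*(-28027/4) = -26197*(-28027/4) = 734223319/4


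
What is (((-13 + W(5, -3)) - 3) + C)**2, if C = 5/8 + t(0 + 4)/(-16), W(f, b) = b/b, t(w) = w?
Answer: 13689/64 ≈ 213.89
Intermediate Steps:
W(f, b) = 1
C = 3/8 (C = 5/8 + (0 + 4)/(-16) = 5*(1/8) + 4*(-1/16) = 5/8 - 1/4 = 3/8 ≈ 0.37500)
(((-13 + W(5, -3)) - 3) + C)**2 = (((-13 + 1) - 3) + 3/8)**2 = ((-12 - 3) + 3/8)**2 = (-15 + 3/8)**2 = (-117/8)**2 = 13689/64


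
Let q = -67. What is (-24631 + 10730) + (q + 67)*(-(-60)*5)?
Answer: -13901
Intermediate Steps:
(-24631 + 10730) + (q + 67)*(-(-60)*5) = (-24631 + 10730) + (-67 + 67)*(-(-60)*5) = -13901 + 0*(-20*(-15)) = -13901 + 0*300 = -13901 + 0 = -13901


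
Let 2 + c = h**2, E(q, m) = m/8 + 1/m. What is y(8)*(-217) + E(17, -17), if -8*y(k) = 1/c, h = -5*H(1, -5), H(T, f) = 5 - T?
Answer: -114517/54128 ≈ -2.1157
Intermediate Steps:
E(q, m) = 1/m + m/8 (E(q, m) = m*(1/8) + 1/m = m/8 + 1/m = 1/m + m/8)
h = -20 (h = -5*(5 - 1*1) = -5*(5 - 1) = -5*4 = -20)
c = 398 (c = -2 + (-20)**2 = -2 + 400 = 398)
y(k) = -1/3184 (y(k) = -1/8/398 = -1/8*1/398 = -1/3184)
y(8)*(-217) + E(17, -17) = -1/3184*(-217) + (1/(-17) + (1/8)*(-17)) = 217/3184 + (-1/17 - 17/8) = 217/3184 - 297/136 = -114517/54128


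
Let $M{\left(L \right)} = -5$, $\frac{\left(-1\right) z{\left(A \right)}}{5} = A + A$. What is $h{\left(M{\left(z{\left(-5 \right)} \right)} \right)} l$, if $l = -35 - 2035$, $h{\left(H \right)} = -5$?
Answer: $10350$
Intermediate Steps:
$z{\left(A \right)} = - 10 A$ ($z{\left(A \right)} = - 5 \left(A + A\right) = - 5 \cdot 2 A = - 10 A$)
$l = -2070$ ($l = -35 - 2035 = -2070$)
$h{\left(M{\left(z{\left(-5 \right)} \right)} \right)} l = \left(-5\right) \left(-2070\right) = 10350$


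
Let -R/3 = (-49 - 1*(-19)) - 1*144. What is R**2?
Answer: 272484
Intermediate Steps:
R = 522 (R = -3*((-49 - 1*(-19)) - 1*144) = -3*((-49 + 19) - 144) = -3*(-30 - 144) = -3*(-174) = 522)
R**2 = 522**2 = 272484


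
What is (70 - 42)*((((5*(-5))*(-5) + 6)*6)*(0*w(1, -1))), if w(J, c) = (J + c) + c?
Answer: 0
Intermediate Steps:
w(J, c) = J + 2*c
(70 - 42)*((((5*(-5))*(-5) + 6)*6)*(0*w(1, -1))) = (70 - 42)*((((5*(-5))*(-5) + 6)*6)*(0*(1 + 2*(-1)))) = 28*(((-25*(-5) + 6)*6)*(0*(1 - 2))) = 28*(((125 + 6)*6)*(0*(-1))) = 28*((131*6)*0) = 28*(786*0) = 28*0 = 0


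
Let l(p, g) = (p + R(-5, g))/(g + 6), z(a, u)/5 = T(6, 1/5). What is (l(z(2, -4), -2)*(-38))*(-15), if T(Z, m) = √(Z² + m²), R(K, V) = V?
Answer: -285 + 285*√901/2 ≈ 3992.4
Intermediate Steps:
z(a, u) = √901 (z(a, u) = 5*√(6² + (1/5)²) = 5*√(36 + (⅕)²) = 5*√(36 + 1/25) = 5*√(901/25) = 5*(√901/5) = √901)
l(p, g) = (g + p)/(6 + g) (l(p, g) = (p + g)/(g + 6) = (g + p)/(6 + g))
(l(z(2, -4), -2)*(-38))*(-15) = (((-2 + √901)/(6 - 2))*(-38))*(-15) = (((-2 + √901)/4)*(-38))*(-15) = ((-½ + √901/4)*(-38))*(-15) = (19 - 19*√901/2)*(-15) = -285 + 285*√901/2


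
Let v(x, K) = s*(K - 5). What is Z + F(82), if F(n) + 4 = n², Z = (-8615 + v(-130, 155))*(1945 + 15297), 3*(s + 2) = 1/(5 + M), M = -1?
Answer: -153490185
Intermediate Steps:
s = -23/12 (s = -2 + 1/(3*(5 - 1)) = -2 + (⅓)/4 = -2 + (⅓)*(¼) = -2 + 1/12 = -23/12 ≈ -1.9167)
v(x, K) = 115/12 - 23*K/12 (v(x, K) = -23*(K - 5)/12 = -23*(-5 + K)/12 = 115/12 - 23*K/12)
Z = -153496905 (Z = (-8615 + (115/12 - 23/12*155))*(1945 + 15297) = (-8615 + (115/12 - 3565/12))*17242 = (-8615 - 575/2)*17242 = -17805/2*17242 = -153496905)
F(n) = -4 + n²
Z + F(82) = -153496905 + (-4 + 82²) = -153496905 + (-4 + 6724) = -153496905 + 6720 = -153490185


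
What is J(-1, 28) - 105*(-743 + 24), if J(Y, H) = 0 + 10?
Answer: 75505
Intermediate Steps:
J(Y, H) = 10
J(-1, 28) - 105*(-743 + 24) = 10 - 105*(-743 + 24) = 10 - 105*(-719) = 10 + 75495 = 75505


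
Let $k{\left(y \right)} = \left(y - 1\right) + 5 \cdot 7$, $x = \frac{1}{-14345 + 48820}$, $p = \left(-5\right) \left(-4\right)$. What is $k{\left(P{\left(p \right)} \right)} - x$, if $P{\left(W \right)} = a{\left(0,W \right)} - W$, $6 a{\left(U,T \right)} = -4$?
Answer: $\frac{1378997}{103425} \approx 13.333$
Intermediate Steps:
$p = 20$
$a{\left(U,T \right)} = - \frac{2}{3}$ ($a{\left(U,T \right)} = \frac{1}{6} \left(-4\right) = - \frac{2}{3}$)
$P{\left(W \right)} = - \frac{2}{3} - W$
$x = \frac{1}{34475} \approx 2.9007 \cdot 10^{-5}$
$k{\left(y \right)} = 34 + y$ ($k{\left(y \right)} = \left(y - 1\right) + 35 = \left(-1 + y\right) + 35 = 34 + y$)
$k{\left(P{\left(p \right)} \right)} - x = \left(34 - \frac{62}{3}\right) - \frac{1}{34475} = \frac{40}{3} - \frac{1}{34475} = \frac{1378997}{103425}$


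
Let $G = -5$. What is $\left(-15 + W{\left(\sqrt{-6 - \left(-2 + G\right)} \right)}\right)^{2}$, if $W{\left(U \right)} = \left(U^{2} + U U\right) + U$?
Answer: $144$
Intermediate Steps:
$W{\left(U \right)} = U + 2 U^{2}$ ($W{\left(U \right)} = \left(U^{2} + U^{2}\right) + U = 2 U^{2} + U = U + 2 U^{2}$)
$\left(-15 + W{\left(\sqrt{-6 - \left(-2 + G\right)} \right)}\right)^{2} = \left(-15 + \sqrt{-6 + \left(2 - -5\right)} \left(1 + 2 \sqrt{-6 + \left(2 - -5\right)}\right)\right)^{2} = \left(-15 + \sqrt{-6 + \left(2 + 5\right)} \left(1 + 2 \sqrt{-6 + \left(2 + 5\right)}\right)\right)^{2} = \left(-15 + \sqrt{-6 + 7} \left(1 + 2 \sqrt{-6 + 7}\right)\right)^{2} = \left(-15 + \sqrt{1} \left(1 + 2 \sqrt{1}\right)\right)^{2} = \left(-15 + 1 \left(1 + 2 \cdot 1\right)\right)^{2} = \left(-15 + 1 \left(1 + 2\right)\right)^{2} = \left(-15 + 1 \cdot 3\right)^{2} = \left(-15 + 3\right)^{2} = \left(-12\right)^{2} = 144$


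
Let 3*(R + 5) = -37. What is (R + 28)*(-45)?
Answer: -480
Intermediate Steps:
R = -52/3 (R = -5 + (1/3)*(-37) = -5 - 37/3 = -52/3 ≈ -17.333)
(R + 28)*(-45) = (-52/3 + 28)*(-45) = (32/3)*(-45) = -480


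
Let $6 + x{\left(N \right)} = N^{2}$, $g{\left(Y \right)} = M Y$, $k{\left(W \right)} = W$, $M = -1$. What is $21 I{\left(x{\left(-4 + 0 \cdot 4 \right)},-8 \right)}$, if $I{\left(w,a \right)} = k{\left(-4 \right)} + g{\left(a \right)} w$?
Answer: $1596$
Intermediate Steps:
$g{\left(Y \right)} = - Y$
$x{\left(N \right)} = -6 + N^{2}$
$I{\left(w,a \right)} = -4 - a w$ ($I{\left(w,a \right)} = -4 + - a w = -4 - a w$)
$21 I{\left(x{\left(-4 + 0 \cdot 4 \right)},-8 \right)} = 21 \left(-4 - - 8 \left(-6 + \left(-4 + 0 \cdot 4\right)^{2}\right)\right) = 21 \left(-4 - - 8 \left(-6 + \left(-4 + 0\right)^{2}\right)\right) = 21 \left(-4 - - 8 \left(-6 + \left(-4\right)^{2}\right)\right) = 21 \left(-4 - - 8 \left(-6 + 16\right)\right) = 21 \left(-4 - \left(-8\right) 10\right) = 21 \left(-4 + 80\right) = 21 \cdot 76 = 1596$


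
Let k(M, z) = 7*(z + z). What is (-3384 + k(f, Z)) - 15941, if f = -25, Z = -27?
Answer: -19703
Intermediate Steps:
k(M, z) = 14*z (k(M, z) = 7*(2*z) = 14*z)
(-3384 + k(f, Z)) - 15941 = (-3384 + 14*(-27)) - 15941 = (-3384 - 378) - 15941 = -3762 - 15941 = -19703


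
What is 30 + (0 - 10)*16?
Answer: -130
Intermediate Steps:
30 + (0 - 10)*16 = 30 - 10*16 = 30 - 160 = -130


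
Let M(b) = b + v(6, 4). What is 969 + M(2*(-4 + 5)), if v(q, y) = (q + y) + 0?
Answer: 981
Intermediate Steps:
v(q, y) = q + y
M(b) = 10 + b (M(b) = b + (6 + 4) = b + 10 = 10 + b)
969 + M(2*(-4 + 5)) = 969 + (10 + 2*(-4 + 5)) = 969 + (10 + 2*1) = 969 + (10 + 2) = 969 + 12 = 981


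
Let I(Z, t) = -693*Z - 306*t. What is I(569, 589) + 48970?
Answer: -525581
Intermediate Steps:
I(569, 589) + 48970 = (-693*569 - 306*589) + 48970 = (-394317 - 180234) + 48970 = -574551 + 48970 = -525581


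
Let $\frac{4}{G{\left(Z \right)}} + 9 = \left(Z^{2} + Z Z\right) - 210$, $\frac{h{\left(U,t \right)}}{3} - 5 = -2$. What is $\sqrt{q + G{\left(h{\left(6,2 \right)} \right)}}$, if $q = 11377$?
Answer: $\frac{\sqrt{36963645}}{57} \approx 106.66$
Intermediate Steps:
$h{\left(U,t \right)} = 9$ ($h{\left(U,t \right)} = 15 + 3 \left(-2\right) = 15 - 6 = 9$)
$G{\left(Z \right)} = \frac{4}{-219 + 2 Z^{2}}$ ($G{\left(Z \right)} = \frac{4}{-9 - \left(210 - Z^{2} - Z Z\right)} = \frac{4}{-9 + \left(\left(Z^{2} + Z^{2}\right) - 210\right)} = \frac{4}{-9 + \left(2 Z^{2} - 210\right)} = \frac{4}{-9 + \left(-210 + 2 Z^{2}\right)} = \frac{4}{-219 + 2 Z^{2}}$)
$\sqrt{q + G{\left(h{\left(6,2 \right)} \right)}} = \sqrt{11377 + \frac{4}{-219 + 2 \cdot 9^{2}}} = \sqrt{11377 + \frac{4}{-219 + 2 \cdot 81}} = \sqrt{11377 + \frac{4}{-219 + 162}} = \sqrt{11377 + \frac{4}{-57}} = \sqrt{11377 + 4 \left(- \frac{1}{57}\right)} = \sqrt{11377 - \frac{4}{57}} = \sqrt{\frac{648485}{57}} = \frac{\sqrt{36963645}}{57}$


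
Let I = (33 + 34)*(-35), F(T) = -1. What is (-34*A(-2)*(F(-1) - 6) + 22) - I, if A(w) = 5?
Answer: 3557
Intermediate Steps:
I = -2345 (I = 67*(-35) = -2345)
(-34*A(-2)*(F(-1) - 6) + 22) - I = (-170*(-1 - 6) + 22) - 1*(-2345) = (-170*(-7) + 22) + 2345 = (-34*(-35) + 22) + 2345 = (1190 + 22) + 2345 = 1212 + 2345 = 3557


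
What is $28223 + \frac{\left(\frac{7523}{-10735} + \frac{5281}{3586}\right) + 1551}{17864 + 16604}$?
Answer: $\frac{37448315479898707}{1326870132280} \approx 28223.0$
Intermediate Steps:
$28223 + \frac{\left(\frac{7523}{-10735} + \frac{5281}{3586}\right) + 1551}{17864 + 16604} = 28223 + \frac{\left(7523 \left(- \frac{1}{10735}\right) + 5281 \cdot \frac{1}{3586}\right) + 1551}{34468} = 28223 + \left(\left(- \frac{7523}{10735} + \frac{5281}{3586}\right) + 1551\right) \frac{1}{34468} = 28223 + \left(\frac{29714057}{38495710} + 1551\right) \frac{1}{34468} = 28223 + \frac{59736560267}{38495710} \cdot \frac{1}{34468} = 28223 + \frac{59736560267}{1326870132280} = \frac{37448315479898707}{1326870132280}$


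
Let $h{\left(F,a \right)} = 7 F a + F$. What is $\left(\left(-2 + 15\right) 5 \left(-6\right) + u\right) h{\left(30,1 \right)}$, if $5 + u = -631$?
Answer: $-246240$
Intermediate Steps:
$h{\left(F,a \right)} = F + 7 F a$ ($h{\left(F,a \right)} = 7 F a + F = F + 7 F a$)
$u = -636$ ($u = -5 - 631 = -636$)
$\left(\left(-2 + 15\right) 5 \left(-6\right) + u\right) h{\left(30,1 \right)} = \left(\left(-2 + 15\right) 5 \left(-6\right) - 636\right) 30 \left(1 + 7 \cdot 1\right) = \left(13 \left(-30\right) - 636\right) 30 \left(1 + 7\right) = \left(-390 - 636\right) 30 \cdot 8 = \left(-1026\right) 240 = -246240$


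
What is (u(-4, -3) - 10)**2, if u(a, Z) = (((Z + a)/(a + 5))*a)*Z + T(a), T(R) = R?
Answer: 9604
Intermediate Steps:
u(a, Z) = a + Z*a*(Z + a)/(5 + a) (u(a, Z) = (((Z + a)/(a + 5))*a)*Z + a = (((Z + a)/(5 + a))*a)*Z + a = (a*(Z + a)/(5 + a))*Z + a = Z*a*(Z + a)/(5 + a) + a = a + Z*a*(Z + a)/(5 + a))
(u(-4, -3) - 10)**2 = (-4*(5 - 4 + (-3)**2 - 3*(-4))/(5 - 4) - 10)**2 = (-4*(5 - 4 + 9 + 12)/1 - 10)**2 = (-4*1*22 - 10)**2 = (-88 - 10)**2 = (-98)**2 = 9604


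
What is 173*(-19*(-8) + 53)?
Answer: 35465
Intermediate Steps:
173*(-19*(-8) + 53) = 173*(152 + 53) = 173*205 = 35465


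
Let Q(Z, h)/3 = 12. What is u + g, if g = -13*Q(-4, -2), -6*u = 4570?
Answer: -3689/3 ≈ -1229.7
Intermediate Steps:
u = -2285/3 (u = -⅙*4570 = -2285/3 ≈ -761.67)
Q(Z, h) = 36 (Q(Z, h) = 3*12 = 36)
g = -468 (g = -13*36 = -468)
u + g = -2285/3 - 468 = -3689/3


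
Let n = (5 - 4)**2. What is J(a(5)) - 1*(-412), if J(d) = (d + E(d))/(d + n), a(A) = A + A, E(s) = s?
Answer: 4552/11 ≈ 413.82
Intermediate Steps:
n = 1 (n = 1**2 = 1)
a(A) = 2*A
J(d) = 2*d/(1 + d) (J(d) = (d + d)/(d + 1) = (2*d)/(1 + d) = 2*d/(1 + d))
J(a(5)) - 1*(-412) = 2*(2*5)/(1 + 2*5) - 1*(-412) = 2*10/(1 + 10) + 412 = 2*10/11 + 412 = 2*10*(1/11) + 412 = 20/11 + 412 = 4552/11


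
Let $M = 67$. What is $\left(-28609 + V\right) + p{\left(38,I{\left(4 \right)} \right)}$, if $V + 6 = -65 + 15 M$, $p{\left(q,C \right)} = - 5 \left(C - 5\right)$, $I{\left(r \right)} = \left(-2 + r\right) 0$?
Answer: $-27650$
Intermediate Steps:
$I{\left(r \right)} = 0$
$p{\left(q,C \right)} = 25 - 5 C$ ($p{\left(q,C \right)} = - 5 \left(-5 + C\right) = 25 - 5 C$)
$V = 934$ ($V = -6 + \left(-65 + 15 \cdot 67\right) = -6 + \left(-65 + 1005\right) = -6 + 940 = 934$)
$\left(-28609 + V\right) + p{\left(38,I{\left(4 \right)} \right)} = \left(-28609 + 934\right) + \left(25 - 0\right) = -27675 + \left(25 + 0\right) = -27675 + 25 = -27650$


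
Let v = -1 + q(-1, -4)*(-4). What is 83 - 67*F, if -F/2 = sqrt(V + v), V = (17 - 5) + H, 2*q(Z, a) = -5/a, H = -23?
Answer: 83 + 67*I*sqrt(58) ≈ 83.0 + 510.26*I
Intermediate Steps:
q(Z, a) = -5/(2*a) (q(Z, a) = (-5/a)/2 = -5/(2*a))
V = -11 (V = (17 - 5) - 23 = 12 - 23 = -11)
v = -7/2 (v = -1 - 5/2/(-4)*(-4) = -1 - 5/2*(-1/4)*(-4) = -1 + (5/8)*(-4) = -1 - 5/2 = -7/2 ≈ -3.5000)
F = -I*sqrt(58) (F = -2*sqrt(-11 - 7/2) = -I*sqrt(58) ≈ -7.6158*I)
83 - 67*F = 83 - (-67)*I*sqrt(58) = 83 + 67*I*sqrt(58)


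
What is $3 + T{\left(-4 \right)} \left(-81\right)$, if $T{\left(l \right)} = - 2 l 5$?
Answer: $-3237$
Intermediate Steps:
$T{\left(l \right)} = - 10 l$
$3 + T{\left(-4 \right)} \left(-81\right) = 3 + \left(-10\right) \left(-4\right) \left(-81\right) = 3 + 40 \left(-81\right) = 3 - 3240 = -3237$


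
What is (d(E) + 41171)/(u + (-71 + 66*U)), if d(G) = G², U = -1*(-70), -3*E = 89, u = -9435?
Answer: -189230/21987 ≈ -8.6064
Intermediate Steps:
E = -89/3 (E = -⅓*89 = -89/3 ≈ -29.667)
U = 70
(d(E) + 41171)/(u + (-71 + 66*U)) = ((-89/3)² + 41171)/(-9435 + (-71 + 66*70)) = (7921/9 + 41171)/(-9435 + (-71 + 4620)) = 378460/(9*(-9435 + 4549)) = (378460/9)/(-4886) = (378460/9)*(-1/4886) = -189230/21987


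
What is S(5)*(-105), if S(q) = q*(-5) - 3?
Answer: 2940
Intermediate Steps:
S(q) = -3 - 5*q (S(q) = -5*q - 3 = -3 - 5*q)
S(5)*(-105) = (-3 - 5*5)*(-105) = (-3 - 25)*(-105) = -28*(-105) = 2940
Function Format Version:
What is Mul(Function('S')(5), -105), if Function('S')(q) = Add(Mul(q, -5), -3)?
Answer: 2940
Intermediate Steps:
Function('S')(q) = Add(-3, Mul(-5, q)) (Function('S')(q) = Add(Mul(-5, q), -3) = Add(-3, Mul(-5, q)))
Mul(Function('S')(5), -105) = Mul(Add(-3, Mul(-5, 5)), -105) = Mul(Add(-3, -25), -105) = Mul(-28, -105) = 2940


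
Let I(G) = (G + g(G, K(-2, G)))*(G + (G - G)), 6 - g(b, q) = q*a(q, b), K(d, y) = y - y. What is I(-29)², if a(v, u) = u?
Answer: 444889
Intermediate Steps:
K(d, y) = 0
g(b, q) = 6 - b*q (g(b, q) = 6 - q*b = 6 - b*q)
I(G) = G*(6 + G) (I(G) = (G + (6 - 1*G*0))*(G + (G - G)) = (G + (6 + 0))*(G + 0) = (G + 6)*G = (6 + G)*G = G*(6 + G))
I(-29)² = (-29*(6 - 29))² = (-29*(-23))² = 667² = 444889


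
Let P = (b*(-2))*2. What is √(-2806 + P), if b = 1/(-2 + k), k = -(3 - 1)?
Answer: I*√2805 ≈ 52.962*I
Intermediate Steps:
k = -2 (k = -1*2 = -2)
b = -¼ (b = 1/(-2 - 2) = 1/(-4) = -¼ ≈ -0.25000)
P = 1 (P = -¼*(-2)*2 = (½)*2 = 1)
√(-2806 + P) = √(-2806 + 1) = √(-2805) = I*√2805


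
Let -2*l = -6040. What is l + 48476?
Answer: 51496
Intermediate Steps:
l = 3020 (l = -½*(-6040) = 3020)
l + 48476 = 3020 + 48476 = 51496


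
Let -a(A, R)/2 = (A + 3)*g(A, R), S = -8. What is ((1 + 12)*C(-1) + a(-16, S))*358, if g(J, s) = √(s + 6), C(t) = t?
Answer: -4654 + 9308*I*√2 ≈ -4654.0 + 13164.0*I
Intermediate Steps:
g(J, s) = √(6 + s)
a(A, R) = -2*√(6 + R)*(3 + A) (a(A, R) = -2*(A + 3)*√(6 + R) = -2*(3 + A)*√(6 + R) = -2*√(6 + R)*(3 + A))
((1 + 12)*C(-1) + a(-16, S))*358 = ((1 + 12)*(-1) + 2*√(6 - 8)*(-3 - 1*(-16)))*358 = (13*(-1) + 2*√(-2)*(-3 + 16))*358 = (-13 + 2*(I*√2)*13)*358 = (-13 + 26*I*√2)*358 = -4654 + 9308*I*√2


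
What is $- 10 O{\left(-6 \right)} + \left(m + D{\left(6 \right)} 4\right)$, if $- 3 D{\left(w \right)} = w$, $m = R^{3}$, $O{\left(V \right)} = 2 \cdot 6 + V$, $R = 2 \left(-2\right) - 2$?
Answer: $-284$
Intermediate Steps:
$R = -6$ ($R = -4 - 2 = -6$)
$O{\left(V \right)} = 12 + V$
$m = -216$ ($m = \left(-6\right)^{3} = -216$)
$D{\left(w \right)} = - \frac{w}{3}$
$- 10 O{\left(-6 \right)} + \left(m + D{\left(6 \right)} 4\right) = - 10 \left(12 - 6\right) - \left(216 - \left(- \frac{1}{3}\right) 6 \cdot 4\right) = \left(-10\right) 6 - 224 = -60 - 224 = -284$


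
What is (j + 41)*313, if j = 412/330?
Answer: 2181923/165 ≈ 13224.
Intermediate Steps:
j = 206/165 (j = 412*(1/330) = 206/165 ≈ 1.2485)
(j + 41)*313 = (206/165 + 41)*313 = (6971/165)*313 = 2181923/165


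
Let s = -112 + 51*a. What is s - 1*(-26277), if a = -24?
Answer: 24941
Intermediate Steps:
s = -1336 (s = -112 + 51*(-24) = -112 - 1224 = -1336)
s - 1*(-26277) = -1336 - 1*(-26277) = -1336 + 26277 = 24941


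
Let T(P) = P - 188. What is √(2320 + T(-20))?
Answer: 8*√33 ≈ 45.956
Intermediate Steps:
T(P) = -188 + P
√(2320 + T(-20)) = √(2320 + (-188 - 20)) = √(2320 - 208) = √2112 = 8*√33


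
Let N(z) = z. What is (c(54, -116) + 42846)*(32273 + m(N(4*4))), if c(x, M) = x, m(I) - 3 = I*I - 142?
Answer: 1389531000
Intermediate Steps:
m(I) = -139 + I² (m(I) = 3 + (I*I - 142) = 3 + (I² - 142) = 3 + (-142 + I²) = -139 + I²)
(c(54, -116) + 42846)*(32273 + m(N(4*4))) = (54 + 42846)*(32273 + (-139 + (4*4)²)) = 42900*(32273 + (-139 + 16²)) = 42900*(32273 + (-139 + 256)) = 42900*(32273 + 117) = 42900*32390 = 1389531000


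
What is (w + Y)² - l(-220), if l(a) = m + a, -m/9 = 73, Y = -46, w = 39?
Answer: 926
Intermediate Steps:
m = -657 (m = -9*73 = -657)
l(a) = -657 + a
(w + Y)² - l(-220) = (39 - 46)² - (-657 - 220) = (-7)² - 1*(-877) = 49 + 877 = 926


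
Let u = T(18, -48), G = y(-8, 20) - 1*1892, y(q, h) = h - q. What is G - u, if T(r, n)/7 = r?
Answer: -1990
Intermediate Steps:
T(r, n) = 7*r
G = -1864 (G = (20 - 1*(-8)) - 1*1892 = (20 + 8) - 1892 = 28 - 1892 = -1864)
u = 126 (u = 7*18 = 126)
G - u = -1864 - 1*126 = -1864 - 126 = -1990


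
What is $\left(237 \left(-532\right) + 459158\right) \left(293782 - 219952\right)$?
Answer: $24590853420$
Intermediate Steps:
$\left(237 \left(-532\right) + 459158\right) \left(293782 - 219952\right) = \left(-126084 + 459158\right) 73830 = 333074 \cdot 73830 = 24590853420$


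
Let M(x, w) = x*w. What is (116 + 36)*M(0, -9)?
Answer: 0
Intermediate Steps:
M(x, w) = w*x
(116 + 36)*M(0, -9) = (116 + 36)*(-9*0) = 152*0 = 0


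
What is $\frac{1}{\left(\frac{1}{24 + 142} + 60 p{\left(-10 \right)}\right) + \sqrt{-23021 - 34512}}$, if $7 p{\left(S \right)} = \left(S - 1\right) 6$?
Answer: $- \frac{763844186}{509796554661} - \frac{1350244 i \sqrt{57533}}{509796554661} \approx -0.0014983 - 0.00063529 i$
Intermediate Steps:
$p{\left(S \right)} = - \frac{6}{7} + \frac{6 S}{7}$ ($p{\left(S \right)} = \frac{\left(S - 1\right) 6}{7} = \frac{\left(-1 + S\right) 6}{7} = \frac{-6 + 6 S}{7} = - \frac{6}{7} + \frac{6 S}{7}$)
$\frac{1}{\left(\frac{1}{24 + 142} + 60 p{\left(-10 \right)}\right) + \sqrt{-23021 - 34512}} = \frac{1}{\left(\frac{1}{24 + 142} + 60 \left(- \frac{6}{7} + \frac{6}{7} \left(-10\right)\right)\right) + \sqrt{-23021 - 34512}} = \frac{1}{\left(\frac{1}{166} + 60 \left(- \frac{6}{7} - \frac{60}{7}\right)\right) + \sqrt{-57533}} = \frac{1}{\left(\frac{1}{166} + 60 \left(- \frac{66}{7}\right)\right) + i \sqrt{57533}} = \frac{1}{\left(\frac{1}{166} - \frac{3960}{7}\right) + i \sqrt{57533}} = \frac{1}{- \frac{657353}{1162} + i \sqrt{57533}}$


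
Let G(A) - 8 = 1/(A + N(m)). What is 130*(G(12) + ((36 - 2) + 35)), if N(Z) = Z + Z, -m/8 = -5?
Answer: 460525/46 ≈ 10011.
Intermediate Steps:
m = 40 (m = -8*(-5) = 40)
N(Z) = 2*Z
G(A) = 8 + 1/(80 + A) (G(A) = 8 + 1/(A + 2*40) = 8 + 1/(A + 80) = 8 + 1/(80 + A))
130*(G(12) + ((36 - 2) + 35)) = 130*((641 + 8*12)/(80 + 12) + ((36 - 2) + 35)) = 130*((641 + 96)/92 + (34 + 35)) = 130*((1/92)*737 + 69) = 130*(737/92 + 69) = 130*(7085/92) = 460525/46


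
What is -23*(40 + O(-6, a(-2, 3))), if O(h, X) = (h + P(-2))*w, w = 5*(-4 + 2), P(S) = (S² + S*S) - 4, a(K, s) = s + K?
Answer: -1380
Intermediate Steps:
a(K, s) = K + s
P(S) = -4 + 2*S² (P(S) = (S² + S²) - 4 = 2*S² - 4 = -4 + 2*S²)
w = -10 (w = 5*(-2) = -10)
O(h, X) = -40 - 10*h (O(h, X) = (h + (-4 + 2*(-2)²))*(-10) = (h + (-4 + 2*4))*(-10) = (h + (-4 + 8))*(-10) = (h + 4)*(-10) = (4 + h)*(-10) = -40 - 10*h)
-23*(40 + O(-6, a(-2, 3))) = -23*(40 + (-40 - 10*(-6))) = -23*(40 + (-40 + 60)) = -23*(40 + 20) = -23*60 = -1380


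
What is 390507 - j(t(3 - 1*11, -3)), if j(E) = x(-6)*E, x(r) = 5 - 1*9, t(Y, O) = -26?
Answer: 390403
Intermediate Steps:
x(r) = -4 (x(r) = 5 - 9 = -4)
j(E) = -4*E
390507 - j(t(3 - 1*11, -3)) = 390507 - (-4)*(-26) = 390507 - 1*104 = 390507 - 104 = 390403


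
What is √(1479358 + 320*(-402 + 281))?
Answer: √1440638 ≈ 1200.3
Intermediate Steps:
√(1479358 + 320*(-402 + 281)) = √(1479358 + 320*(-121)) = √(1479358 - 38720) = √1440638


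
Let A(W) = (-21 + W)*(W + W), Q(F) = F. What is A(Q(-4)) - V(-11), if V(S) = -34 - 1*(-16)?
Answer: 218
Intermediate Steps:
V(S) = -18 (V(S) = -34 + 16 = -18)
A(W) = 2*W*(-21 + W) (A(W) = (-21 + W)*(2*W) = 2*W*(-21 + W))
A(Q(-4)) - V(-11) = 2*(-4)*(-21 - 4) - 1*(-18) = 2*(-4)*(-25) + 18 = 200 + 18 = 218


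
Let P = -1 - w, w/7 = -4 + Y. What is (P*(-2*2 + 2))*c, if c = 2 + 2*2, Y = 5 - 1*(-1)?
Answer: 180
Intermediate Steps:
Y = 6 (Y = 5 + 1 = 6)
c = 6 (c = 2 + 4 = 6)
w = 14 (w = 7*(-4 + 6) = 7*2 = 14)
P = -15 (P = -1 - 1*14 = -1 - 14 = -15)
(P*(-2*2 + 2))*c = -15*(-2*2 + 2)*6 = -15*(-4 + 2)*6 = -15*(-2)*6 = 30*6 = 180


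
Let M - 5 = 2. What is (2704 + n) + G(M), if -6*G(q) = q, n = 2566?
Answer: 31613/6 ≈ 5268.8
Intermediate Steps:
M = 7 (M = 5 + 2 = 7)
G(q) = -q/6
(2704 + n) + G(M) = (2704 + 2566) - 1/6*7 = 5270 - 7/6 = 31613/6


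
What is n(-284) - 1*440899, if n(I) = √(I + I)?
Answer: -440899 + 2*I*√142 ≈ -4.409e+5 + 23.833*I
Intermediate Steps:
n(I) = √2*√I (n(I) = √(2*I) = √2*√I)
n(-284) - 1*440899 = √2*√(-284) - 1*440899 = √2*(2*I*√71) - 440899 = 2*I*√142 - 440899 = -440899 + 2*I*√142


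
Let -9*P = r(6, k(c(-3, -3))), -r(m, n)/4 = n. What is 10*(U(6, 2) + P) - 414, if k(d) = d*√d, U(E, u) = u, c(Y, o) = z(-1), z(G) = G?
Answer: -394 - 40*I/9 ≈ -394.0 - 4.4444*I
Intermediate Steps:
c(Y, o) = -1
k(d) = d^(3/2)
r(m, n) = -4*n
P = -4*I/9 (P = -(-4)*(-1)^(3/2)/9 = -(-4)*(-I)/9 = -4*I/9 ≈ -0.44444*I)
10*(U(6, 2) + P) - 414 = 10*(2 - 4*I/9) - 414 = (20 - 40*I/9) - 414 = -394 - 40*I/9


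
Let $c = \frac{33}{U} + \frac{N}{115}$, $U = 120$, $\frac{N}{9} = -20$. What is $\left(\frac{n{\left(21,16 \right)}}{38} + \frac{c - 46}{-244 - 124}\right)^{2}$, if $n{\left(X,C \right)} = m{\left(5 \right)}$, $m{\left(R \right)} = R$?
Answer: $\frac{2799039419089}{41378857369600} \approx 0.067644$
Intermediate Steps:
$N = -180$ ($N = 9 \left(-20\right) = -180$)
$c = - \frac{1187}{920}$ ($c = \frac{33}{120} - \frac{180}{115} = 33 \cdot \frac{1}{120} - \frac{36}{23} = \frac{11}{40} - \frac{36}{23} = - \frac{1187}{920} \approx -1.2902$)
$n{\left(X,C \right)} = 5$
$\left(\frac{n{\left(21,16 \right)}}{38} + \frac{c - 46}{-244 - 124}\right)^{2} = \left(\frac{5}{38} + \frac{- \frac{1187}{920} - 46}{-244 - 124}\right)^{2} = \left(5 \cdot \frac{1}{38} - \frac{43507}{920 \left(-368\right)}\right)^{2} = \left(\frac{5}{38} - - \frac{43507}{338560}\right)^{2} = \left(\frac{5}{38} + \frac{43507}{338560}\right)^{2} = \left(\frac{1673033}{6432640}\right)^{2} = \frac{2799039419089}{41378857369600}$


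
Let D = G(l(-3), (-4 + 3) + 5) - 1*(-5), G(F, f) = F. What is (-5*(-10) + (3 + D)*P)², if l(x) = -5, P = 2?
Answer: 3136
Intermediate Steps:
D = 0 (D = -5 - 1*(-5) = -5 + 5 = 0)
(-5*(-10) + (3 + D)*P)² = (-5*(-10) + (3 + 0)*2)² = (50 + 3*2)² = (50 + 6)² = 56² = 3136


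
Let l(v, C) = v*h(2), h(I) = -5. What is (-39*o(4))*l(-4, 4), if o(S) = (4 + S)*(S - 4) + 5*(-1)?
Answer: 3900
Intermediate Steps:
o(S) = -5 + (-4 + S)*(4 + S) (o(S) = (4 + S)*(-4 + S) - 5 = (-4 + S)*(4 + S) - 5 = -5 + (-4 + S)*(4 + S))
l(v, C) = -5*v (l(v, C) = v*(-5) = -5*v)
(-39*o(4))*l(-4, 4) = (-39*(-21 + 4²))*(-5*(-4)) = -39*(-21 + 16)*20 = -39*(-5)*20 = 195*20 = 3900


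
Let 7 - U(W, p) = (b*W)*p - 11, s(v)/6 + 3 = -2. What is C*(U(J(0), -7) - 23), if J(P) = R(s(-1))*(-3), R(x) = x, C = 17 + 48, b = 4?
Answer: 163475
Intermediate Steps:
s(v) = -30 (s(v) = -18 + 6*(-2) = -18 - 12 = -30)
C = 65
J(P) = 90 (J(P) = -30*(-3) = 90)
U(W, p) = 18 - 4*W*p (U(W, p) = 7 - ((4*W)*p - 11) = 7 - (4*W*p - 11) = 7 - (-11 + 4*W*p) = 7 + (11 - 4*W*p) = 18 - 4*W*p)
C*(U(J(0), -7) - 23) = 65*((18 - 4*90*(-7)) - 23) = 65*((18 + 2520) - 23) = 65*(2538 - 23) = 65*2515 = 163475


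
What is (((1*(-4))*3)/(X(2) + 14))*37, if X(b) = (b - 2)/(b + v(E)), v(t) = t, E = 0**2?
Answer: -222/7 ≈ -31.714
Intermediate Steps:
E = 0
X(b) = (-2 + b)/b (X(b) = (b - 2)/(b + 0) = (-2 + b)/b)
(((1*(-4))*3)/(X(2) + 14))*37 = (((1*(-4))*3)/((-2 + 2)/2 + 14))*37 = ((-4*3)/((1/2)*0 + 14))*37 = (-12/(0 + 14))*37 = (-12/14)*37 = ((1/14)*(-12))*37 = -6/7*37 = -222/7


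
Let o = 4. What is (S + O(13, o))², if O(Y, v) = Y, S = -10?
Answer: 9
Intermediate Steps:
(S + O(13, o))² = (-10 + 13)² = 3² = 9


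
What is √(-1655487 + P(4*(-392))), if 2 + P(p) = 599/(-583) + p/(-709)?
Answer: I*√282849599831003810/413347 ≈ 1286.7*I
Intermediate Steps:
P(p) = -1765/583 - p/709 (P(p) = -2 + (599/(-583) + p/(-709)) = -2 + (599*(-1/583) + p*(-1/709)) = -2 + (-599/583 - p/709) = -1765/583 - p/709)
√(-1655487 + P(4*(-392))) = √(-1655487 + (-1765/583 - 4*(-392)/709)) = √(-1655487 + (-1765/583 - 1/709*(-1568))) = √(-1655487 + (-1765/583 + 1568/709)) = √(-1655487 - 337241/413347) = √(-684290922230/413347) = I*√282849599831003810/413347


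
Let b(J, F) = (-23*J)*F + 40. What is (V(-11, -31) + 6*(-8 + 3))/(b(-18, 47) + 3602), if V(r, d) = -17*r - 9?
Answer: 37/5775 ≈ 0.0064069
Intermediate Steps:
V(r, d) = -9 - 17*r
b(J, F) = 40 - 23*F*J (b(J, F) = -23*F*J + 40 = 40 - 23*F*J)
(V(-11, -31) + 6*(-8 + 3))/(b(-18, 47) + 3602) = ((-9 - 17*(-11)) + 6*(-8 + 3))/((40 - 23*47*(-18)) + 3602) = ((-9 + 187) + 6*(-5))/((40 + 19458) + 3602) = (178 - 30)/(19498 + 3602) = 148/23100 = 148*(1/23100) = 37/5775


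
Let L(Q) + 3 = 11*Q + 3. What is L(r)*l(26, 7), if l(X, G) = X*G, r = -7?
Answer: -14014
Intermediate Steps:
L(Q) = 11*Q (L(Q) = -3 + (11*Q + 3) = -3 + (3 + 11*Q) = 11*Q)
l(X, G) = G*X
L(r)*l(26, 7) = (11*(-7))*(7*26) = -77*182 = -14014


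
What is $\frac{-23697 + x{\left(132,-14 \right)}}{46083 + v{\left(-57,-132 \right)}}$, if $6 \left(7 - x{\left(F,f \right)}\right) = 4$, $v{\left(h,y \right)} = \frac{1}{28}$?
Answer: $- \frac{1990016}{3870975} \approx -0.51409$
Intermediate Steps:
$v{\left(h,y \right)} = \frac{1}{28}$
$x{\left(F,f \right)} = \frac{19}{3}$ ($x{\left(F,f \right)} = 7 - \frac{2}{3} = \frac{19}{3}$)
$\frac{-23697 + x{\left(132,-14 \right)}}{46083 + v{\left(-57,-132 \right)}} = \frac{-23697 + \frac{19}{3}}{46083 + \frac{1}{28}} = - \frac{71072}{3 \cdot \frac{1290325}{28}} = \left(- \frac{71072}{3}\right) \frac{28}{1290325} = - \frac{1990016}{3870975}$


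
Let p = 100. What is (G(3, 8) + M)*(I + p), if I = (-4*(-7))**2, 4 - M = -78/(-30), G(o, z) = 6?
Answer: 32708/5 ≈ 6541.6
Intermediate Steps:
M = 7/5 (M = 4 - (-78)/(-30) = 4 - (-78)*(-1)/30 = 4 - 1*13/5 = 4 - 13/5 = 7/5 ≈ 1.4000)
I = 784 (I = 28**2 = 784)
(G(3, 8) + M)*(I + p) = (6 + 7/5)*(784 + 100) = (37/5)*884 = 32708/5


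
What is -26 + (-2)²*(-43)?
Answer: -198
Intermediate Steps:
-26 + (-2)²*(-43) = -26 + 4*(-43) = -26 - 172 = -198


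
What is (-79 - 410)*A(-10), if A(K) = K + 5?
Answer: 2445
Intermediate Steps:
A(K) = 5 + K
(-79 - 410)*A(-10) = (-79 - 410)*(5 - 10) = -489*(-5) = 2445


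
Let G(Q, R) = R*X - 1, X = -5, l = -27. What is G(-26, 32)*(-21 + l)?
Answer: 7728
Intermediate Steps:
G(Q, R) = -1 - 5*R (G(Q, R) = R*(-5) - 1 = -5*R - 1 = -1 - 5*R)
G(-26, 32)*(-21 + l) = (-1 - 5*32)*(-21 - 27) = (-1 - 160)*(-48) = -161*(-48) = 7728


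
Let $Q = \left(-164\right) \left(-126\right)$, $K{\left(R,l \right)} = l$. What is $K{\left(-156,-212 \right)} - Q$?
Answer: $-20876$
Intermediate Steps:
$Q = 20664$
$K{\left(-156,-212 \right)} - Q = -212 - 20664 = -20876$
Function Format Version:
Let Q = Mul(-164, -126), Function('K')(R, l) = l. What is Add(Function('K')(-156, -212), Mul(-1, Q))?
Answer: -20876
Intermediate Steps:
Q = 20664
Add(Function('K')(-156, -212), Mul(-1, Q)) = Add(-212, Mul(-1, 20664)) = Add(-212, -20664) = -20876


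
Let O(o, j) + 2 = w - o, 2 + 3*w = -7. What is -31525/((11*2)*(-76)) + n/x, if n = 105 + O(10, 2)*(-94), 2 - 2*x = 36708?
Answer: 576045245/30686216 ≈ 18.772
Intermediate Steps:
w = -3 (w = -⅔ + (⅓)*(-7) = -⅔ - 7/3 = -3)
O(o, j) = -5 - o (O(o, j) = -2 + (-3 - o) = -5 - o)
x = -18353 (x = 1 - ½*36708 = 1 - 18354 = -18353)
n = 1515 (n = 105 + (-5 - 1*10)*(-94) = 105 + (-5 - 10)*(-94) = 105 - 15*(-94) = 105 + 1410 = 1515)
-31525/((11*2)*(-76)) + n/x = -31525/((11*2)*(-76)) + 1515/(-18353) = -31525/(22*(-76)) + 1515*(-1/18353) = -31525/(-1672) - 1515/18353 = -31525*(-1/1672) - 1515/18353 = 31525/1672 - 1515/18353 = 576045245/30686216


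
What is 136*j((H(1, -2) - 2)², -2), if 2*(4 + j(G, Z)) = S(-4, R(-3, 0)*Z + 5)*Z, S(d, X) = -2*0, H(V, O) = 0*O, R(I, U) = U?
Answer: -544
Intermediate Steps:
H(V, O) = 0
S(d, X) = 0
j(G, Z) = -4 (j(G, Z) = -4 + (0*Z)/2 = -4 + (½)*0 = -4 + 0 = -4)
136*j((H(1, -2) - 2)², -2) = 136*(-4) = -544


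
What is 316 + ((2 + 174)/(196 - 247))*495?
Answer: -23668/17 ≈ -1392.2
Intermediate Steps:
316 + ((2 + 174)/(196 - 247))*495 = 316 + (176/(-51))*495 = 316 + (176*(-1/51))*495 = 316 - 176/51*495 = 316 - 29040/17 = -23668/17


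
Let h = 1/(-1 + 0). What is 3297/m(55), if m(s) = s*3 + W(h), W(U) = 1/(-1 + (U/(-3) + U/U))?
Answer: 157/8 ≈ 19.625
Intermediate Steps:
h = -1 (h = 1/(-1) = -1)
W(U) = -3/U (W(U) = 1/(-1 + (U*(-⅓) + 1)) = 1/(-1 + (-U/3 + 1)) = 1/(-1 + (1 - U/3)) = 1/(-U/3) = -3/U)
m(s) = 3 + 3*s (m(s) = s*3 - 3/(-1) = 3*s - 3*(-1) = 3*s + 3 = 3 + 3*s)
3297/m(55) = 3297/(3 + 3*55) = 3297/(3 + 165) = 3297/168 = 3297*(1/168) = 157/8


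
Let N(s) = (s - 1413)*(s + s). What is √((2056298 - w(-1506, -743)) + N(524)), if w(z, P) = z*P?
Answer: 2*√1417 ≈ 75.286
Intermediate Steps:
w(z, P) = P*z
N(s) = 2*s*(-1413 + s) (N(s) = (-1413 + s)*(2*s) = 2*s*(-1413 + s))
√((2056298 - w(-1506, -743)) + N(524)) = √((2056298 - (-743)*(-1506)) + 2*524*(-1413 + 524)) = √((2056298 - 1*1118958) + 2*524*(-889)) = √((2056298 - 1118958) - 931672) = √(937340 - 931672) = √5668 = 2*√1417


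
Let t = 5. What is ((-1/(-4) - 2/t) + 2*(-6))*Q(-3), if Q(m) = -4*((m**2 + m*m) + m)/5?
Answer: 729/5 ≈ 145.80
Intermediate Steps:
Q(m) = -8*m**2/5 - 4*m/5 (Q(m) = -4*((m**2 + m**2) + m)/5 = -4*(2*m**2 + m)/5 = -4*(m + 2*m**2)/5 = -4*(m/5 + 2*m**2/5) = -8*m**2/5 - 4*m/5)
((-1/(-4) - 2/t) + 2*(-6))*Q(-3) = ((-1/(-4) - 2/5) + 2*(-6))*(-4/5*(-3)*(1 + 2*(-3))) = ((-1*(-1/4) - 2*1/5) - 12)*(-4/5*(-3)*(1 - 6)) = ((1/4 - 2/5) - 12)*(-4/5*(-3)*(-5)) = (-3/20 - 12)*(-12) = -243/20*(-12) = 729/5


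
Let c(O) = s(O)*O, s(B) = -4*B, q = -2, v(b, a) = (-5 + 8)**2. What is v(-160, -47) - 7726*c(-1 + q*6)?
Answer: 5222785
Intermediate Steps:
v(b, a) = 9 (v(b, a) = 3**2 = 9)
c(O) = -4*O**2 (c(O) = (-4*O)*O = -4*O**2)
v(-160, -47) - 7726*c(-1 + q*6) = 9 - 7726*(-4*(-1 - 2*6)**2) = 9 - 7726*(-4*(-1 - 12)**2) = 9 - 7726*(-4*(-13)**2) = 9 - 7726*(-4*169) = 9 - 7726*(-676) = 9 - 1*(-5222776) = 9 + 5222776 = 5222785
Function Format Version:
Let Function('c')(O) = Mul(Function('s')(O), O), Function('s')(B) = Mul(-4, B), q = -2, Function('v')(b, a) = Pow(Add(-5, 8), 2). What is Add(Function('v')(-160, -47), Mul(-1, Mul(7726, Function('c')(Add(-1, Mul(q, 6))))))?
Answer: 5222785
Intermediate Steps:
Function('v')(b, a) = 9 (Function('v')(b, a) = Pow(3, 2) = 9)
Function('c')(O) = Mul(-4, Pow(O, 2)) (Function('c')(O) = Mul(Mul(-4, O), O) = Mul(-4, Pow(O, 2)))
Add(Function('v')(-160, -47), Mul(-1, Mul(7726, Function('c')(Add(-1, Mul(q, 6)))))) = Add(9, Mul(-1, Mul(7726, Mul(-4, Pow(Add(-1, Mul(-2, 6)), 2))))) = Add(9, Mul(-1, Mul(7726, Mul(-4, Pow(Add(-1, -12), 2))))) = Add(9, Mul(-1, Mul(7726, Mul(-4, Pow(-13, 2))))) = Add(9, Mul(-1, Mul(7726, Mul(-4, 169)))) = Add(9, Mul(-1, Mul(7726, -676))) = Add(9, Mul(-1, -5222776)) = Add(9, 5222776) = 5222785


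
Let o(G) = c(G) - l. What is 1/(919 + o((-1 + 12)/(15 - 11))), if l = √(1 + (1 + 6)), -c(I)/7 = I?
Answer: 14396/12952673 + 32*√2/12952673 ≈ 0.0011149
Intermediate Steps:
c(I) = -7*I
l = 2*√2 (l = √(1 + 7) = √8 = 2*√2 ≈ 2.8284)
o(G) = -7*G - 2*√2
1/(919 + o((-1 + 12)/(15 - 11))) = 1/(919 + (-7*(-1 + 12)/(15 - 11) - 2*√2)) = 1/(919 + (-77/4 - 2*√2)) = 1/(3599/4 - 2*√2)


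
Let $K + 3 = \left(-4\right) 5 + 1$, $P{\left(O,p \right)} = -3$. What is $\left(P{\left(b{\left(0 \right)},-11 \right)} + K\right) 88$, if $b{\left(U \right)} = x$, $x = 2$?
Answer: $-2200$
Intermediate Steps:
$b{\left(U \right)} = 2$
$K = -22$ ($K = -3 + \left(\left(-4\right) 5 + 1\right) = -3 + \left(-20 + 1\right) = -3 - 19 = -22$)
$\left(P{\left(b{\left(0 \right)},-11 \right)} + K\right) 88 = \left(-3 - 22\right) 88 = \left(-25\right) 88 = -2200$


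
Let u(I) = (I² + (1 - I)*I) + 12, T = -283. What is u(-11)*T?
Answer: -283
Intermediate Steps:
u(I) = 12 + I² + I*(1 - I) (u(I) = (I² + I*(1 - I)) + 12 = 12 + I² + I*(1 - I))
u(-11)*T = (12 - 11)*(-283) = 1*(-283) = -283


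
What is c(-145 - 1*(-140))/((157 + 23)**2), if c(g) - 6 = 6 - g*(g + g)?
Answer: -19/16200 ≈ -0.0011728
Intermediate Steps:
c(g) = 12 - 2*g**2 (c(g) = 6 + (6 - g*(g + g)) = 6 + (6 - g*2*g) = 6 + (6 - 2*g**2) = 12 - 2*g**2)
c(-145 - 1*(-140))/((157 + 23)**2) = (12 - 2*(-145 - 1*(-140))**2)/((157 + 23)**2) = (12 - 2*(-145 + 140)**2)/(180**2) = (12 - 2*(-5)**2)/32400 = (12 - 2*25)*(1/32400) = (12 - 50)*(1/32400) = -38*1/32400 = -19/16200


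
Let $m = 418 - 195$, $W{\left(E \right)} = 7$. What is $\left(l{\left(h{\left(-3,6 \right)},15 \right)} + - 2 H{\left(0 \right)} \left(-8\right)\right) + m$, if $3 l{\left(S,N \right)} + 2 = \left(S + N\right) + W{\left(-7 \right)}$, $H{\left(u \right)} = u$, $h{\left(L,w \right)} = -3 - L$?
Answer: $\frac{689}{3} \approx 229.67$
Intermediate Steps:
$m = 223$
$l{\left(S,N \right)} = \frac{5}{3} + \frac{N}{3} + \frac{S}{3}$ ($l{\left(S,N \right)} = - \frac{2}{3} + \frac{\left(S + N\right) + 7}{3} = - \frac{2}{3} + \frac{\left(N + S\right) + 7}{3} = - \frac{2}{3} + \frac{7 + N + S}{3} = - \frac{2}{3} + \left(\frac{7}{3} + \frac{N}{3} + \frac{S}{3}\right) = \frac{5}{3} + \frac{N}{3} + \frac{S}{3}$)
$\left(l{\left(h{\left(-3,6 \right)},15 \right)} + - 2 H{\left(0 \right)} \left(-8\right)\right) + m = \left(\left(\frac{5}{3} + \frac{1}{3} \cdot 15 + \frac{-3 - -3}{3}\right) + \left(-2\right) 0 \left(-8\right)\right) + 223 = \left(\left(\frac{5}{3} + 5 + \frac{-3 + 3}{3}\right) + 0 \left(-8\right)\right) + 223 = \left(\left(\frac{5}{3} + 5 + \frac{1}{3} \cdot 0\right) + 0\right) + 223 = \left(\left(\frac{5}{3} + 5 + 0\right) + 0\right) + 223 = \left(\frac{20}{3} + 0\right) + 223 = \frac{20}{3} + 223 = \frac{689}{3}$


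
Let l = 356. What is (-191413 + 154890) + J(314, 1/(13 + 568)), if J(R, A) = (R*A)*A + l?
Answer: -12208568373/337561 ≈ -36167.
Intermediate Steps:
J(R, A) = 356 + R*A² (J(R, A) = (R*A)*A + 356 = (A*R)*A + 356 = R*A² + 356 = 356 + R*A²)
(-191413 + 154890) + J(314, 1/(13 + 568)) = (-191413 + 154890) + (356 + 314*(1/(13 + 568))²) = -36523 + (356 + 314*(1/581)²) = -36523 + (356 + 314*(1/337561)) = -36523 + (356 + 314/337561) = -36523 + 120172030/337561 = -12208568373/337561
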